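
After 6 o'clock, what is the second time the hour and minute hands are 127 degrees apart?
At t minutes past 6:00, the hour hand is at 30 x 6 + 0.5t degrees and the minute hand is at 6t degrees.
The smaller angle between them is 127 degrees when |30H - 5.5t| = 127 or |30H - 5.5t| = 233.
With H = 6, solve 30 x 6 - 5.5t = +/- target for each target:
  t = (30 x 6 - 127) / 5.5 = 9.64
  t = (30 x 6 + 127) / 5.5 = 55.82
  t = (30 x 6 - 233) / 5.5 = -9.64 (outside (0, 60))
  t = (30 x 6 + 233) / 5.5 = 75.09 (outside (0, 60))
Valid solutions in (0, 60): {9.64, 55.82} minutes.
The second occurrence is t = 55.82 minutes.
The hands form a 127-degree angle at 55.82 minutes past 6:00.

Final answer: 55.82 minutes past 6:00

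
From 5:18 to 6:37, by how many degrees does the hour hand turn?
The hour hand moves 0.5 degrees per minute.
Time elapsed: 6:37 - 5:18 = 79 minutes
Angular displacement: 79 x 0.5 = 39.5 degrees

Final answer: 39.5 degrees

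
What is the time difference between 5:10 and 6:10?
From 5:10 to 6:10:
(6 x 60 + 10) - (5 x 60 + 10) = 370 - 310 = 60 minutes
= 1 hour

Final answer: 1 hour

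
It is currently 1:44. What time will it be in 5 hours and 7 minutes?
Starting time: 1:44
Adding 7 minutes to 44 minutes: 44 + 7 = 51 minutes
Adding 5 hours: 1 + 5 = 6
Final time: 6:51

Final answer: 6:51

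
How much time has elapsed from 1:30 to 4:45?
From 1:30 to 4:45:
(4 x 60 + 45) - (1 x 60 + 30) = 285 - 90 = 195 minutes
= 3 hours and 15 minutes

Final answer: 3 hours and 15 minutes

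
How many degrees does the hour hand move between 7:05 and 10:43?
The hour hand moves 0.5 degrees per minute.
Time elapsed: 10:43 - 7:05 = 218 minutes
Angular displacement: 218 x 0.5 = 109 degrees

Final answer: 109 degrees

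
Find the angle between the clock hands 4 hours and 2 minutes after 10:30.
First find the time 4 hours and 2 minutes after 10:30.
Total minutes: 10 x 60 + 30 + 4 x 60 + 2 = 872.
872 mod 720 = 152 minutes = 2:32.
Now compute the angle at 2:32:
Hour hand: 2 x 30 + 32 x 0.5 = 76 degrees
Minute hand: 32 x 6 = 192 degrees
Difference: |76 - 192| = 116 degrees
The angle is 116 degrees

Final answer: 116 degrees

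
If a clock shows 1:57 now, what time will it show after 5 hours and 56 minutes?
Starting time: 1:57
Adding 56 minutes to 57 minutes: 57 + 56 = 113 minutes = 1 hour and 53 minutes
Adding 5 hours: 1 + 5 + 1 (carry) = 7
Final time: 7:53

Final answer: 7:53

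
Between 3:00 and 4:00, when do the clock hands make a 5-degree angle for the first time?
At t minutes past 3:00, the hour hand is at 30 x 3 + 0.5t degrees and the minute hand is at 6t degrees.
The smaller angle between them is 5 degrees when |30H - 5.5t| = 5 or |30H - 5.5t| = 355.
With H = 3, solve 30 x 3 - 5.5t = +/- target for each target:
  t = (30 x 3 - 5) / 5.5 = 15.45
  t = (30 x 3 + 5) / 5.5 = 17.27
  t = (30 x 3 - 355) / 5.5 = -48.18 (outside (0, 60))
  t = (30 x 3 + 355) / 5.5 = 80.91 (outside (0, 60))
Valid solutions in (0, 60): {15.45, 17.27} minutes.
The first occurrence is t = 15.45 minutes.
The hands form a 5-degree angle at 15.45 minutes past 3:00.

Final answer: 15.45 minutes past 3:00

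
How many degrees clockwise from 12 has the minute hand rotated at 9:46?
The minute hand moves 6 degrees per minute.
At 9:46: 46 x 6 = 276 degrees

Final answer: 276 degrees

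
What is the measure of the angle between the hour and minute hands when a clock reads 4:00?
Hour hand position: 4 x 30 + 0 x 0.5 = 120 degrees
Minute hand position: 0 x 6 = 0 degrees
Difference: |120 - 0| = 120 degrees
The angle between the hands is 120 degrees

Final answer: 120 degrees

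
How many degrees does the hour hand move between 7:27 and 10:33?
The hour hand moves 0.5 degrees per minute.
Time elapsed: 10:33 - 7:27 = 186 minutes
Angular displacement: 186 x 0.5 = 93 degrees

Final answer: 93 degrees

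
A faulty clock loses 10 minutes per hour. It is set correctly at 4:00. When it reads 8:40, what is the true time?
For every 60 true minutes, the faulty clock advances 50 minutes, so 1 faulty-clock minute corresponds to 60/50 true minutes.
From 4:00 to 8:40 on the faulty dial is 280 minutes.
True elapsed: 280 x 60/50 = 336 minutes = 5 hours and 36 minutes.
True time: 4:00 + 5 hours and 36 minutes = 9:36.

Final answer: 9:36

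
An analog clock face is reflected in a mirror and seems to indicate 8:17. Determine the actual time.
Reflection across the vertical (12-6) axis maps a hand at angle A degrees to (360 - A) degrees, which sends a reading of T minutes past 12:00 to (720 - T) minutes past 12:00.
Mirror reads 8:17 = 497 minutes past 12:00.
Actual time: (720 - 497) mod 720 = 223 minutes = 3:43.

Final answer: 3:43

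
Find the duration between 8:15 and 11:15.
From 8:15 to 11:15:
(11 x 60 + 15) - (8 x 60 + 15) = 675 - 495 = 180 minutes
= 3 hours

Final answer: 3 hours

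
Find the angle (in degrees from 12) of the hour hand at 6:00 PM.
The hour hand moves 30 degrees per hour and 0.5 degrees per minute.
At 6:00: (6) x 30 + 0 x 0.5 = 180 + 0 = 180 degrees

Final answer: 180 degrees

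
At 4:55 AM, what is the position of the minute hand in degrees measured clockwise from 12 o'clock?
The minute hand moves 6 degrees per minute.
At 4:55: 55 x 6 = 330 degrees

Final answer: 330 degrees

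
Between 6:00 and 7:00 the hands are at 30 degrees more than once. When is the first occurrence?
At t minutes past 6:00, the hour hand is at 30 x 6 + 0.5t degrees and the minute hand is at 6t degrees.
The smaller angle between them is 30 degrees when |30H - 5.5t| = 30 or |30H - 5.5t| = 330.
With H = 6, solve 30 x 6 - 5.5t = +/- target for each target:
  t = (30 x 6 - 30) / 5.5 = 27.27
  t = (30 x 6 + 30) / 5.5 = 38.18
  t = (30 x 6 - 330) / 5.5 = -27.27 (outside (0, 60))
  t = (30 x 6 + 330) / 5.5 = 92.73 (outside (0, 60))
Valid solutions in (0, 60): {27.27, 38.18} minutes.
The first occurrence is t = 27.27 minutes.
The hands form a 30-degree angle at 27.27 minutes past 6:00.

Final answer: 27.27 minutes past 6:00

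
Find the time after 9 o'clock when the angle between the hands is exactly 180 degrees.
For hands to be 180 degrees apart: |30H - 5.5t| = 180
With H = 9: t = (30 x 9 + 180)/5.5 = 81.82 or t = (30 x 9 - 180)/5.5 = 16.36
First valid solution (0 < t < 60): t = 16.36 minutes
The hands are opposite at 16.36 minutes past 9:00.

Final answer: 16.36 minutes past 9:00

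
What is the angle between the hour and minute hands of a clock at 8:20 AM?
Hour hand position: 8 x 30 + 20 x 0.5 = 250 degrees
Minute hand position: 20 x 6 = 120 degrees
Difference: |250 - 120| = 130 degrees
The angle between the hands is 130 degrees

Final answer: 130 degrees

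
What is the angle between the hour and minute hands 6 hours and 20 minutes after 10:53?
First find the time 6 hours and 20 minutes after 10:53.
Total minutes: 10 x 60 + 53 + 6 x 60 + 20 = 1033.
1033 mod 720 = 313 minutes = 5:13.
Now compute the angle at 5:13:
Hour hand: 5 x 30 + 13 x 0.5 = 156.5 degrees
Minute hand: 13 x 6 = 78 degrees
Difference: |156.5 - 78| = 78.5 degrees
The angle is 78.5 degrees

Final answer: 78.5 degrees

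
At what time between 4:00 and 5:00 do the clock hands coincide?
The minute hand gains 5.5 degrees per minute on the hour hand.
At 4:00, the hour hand is at 120 degrees and the minute hand is at 0 degrees.
The gap is 120 degrees. Time to close: 120/5.5 = 60 x 4/11 = 21.82 minutes.
The hands overlap at 21.82 minutes past 4:00.

Final answer: 21.82 minutes past 4:00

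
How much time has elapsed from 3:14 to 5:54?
From 3:14 to 5:54:
(5 x 60 + 54) - (3 x 60 + 14) = 354 - 194 = 160 minutes
= 2 hours and 40 minutes

Final answer: 2 hours and 40 minutes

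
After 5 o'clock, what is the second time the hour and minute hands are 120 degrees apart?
At t minutes past 5:00, the hour hand is at 30 x 5 + 0.5t degrees and the minute hand is at 6t degrees.
The smaller angle between them is 120 degrees when |30H - 5.5t| = 120 or |30H - 5.5t| = 240.
With H = 5, solve 30 x 5 - 5.5t = +/- target for each target:
  t = (30 x 5 - 120) / 5.5 = 5.45
  t = (30 x 5 + 120) / 5.5 = 49.09
  t = (30 x 5 - 240) / 5.5 = -16.36 (outside (0, 60))
  t = (30 x 5 + 240) / 5.5 = 70.91 (outside (0, 60))
Valid solutions in (0, 60): {5.45, 49.09} minutes.
The second occurrence is t = 49.09 minutes.
The hands form a 120-degree angle at 49.09 minutes past 5:00.

Final answer: 49.09 minutes past 5:00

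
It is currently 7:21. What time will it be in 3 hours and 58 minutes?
Starting time: 7:21
Adding 58 minutes to 21 minutes: 21 + 58 = 79 minutes = 1 hour and 19 minutes
Adding 3 hours: 7 + 3 + 1 (carry) = 11
Final time: 11:19

Final answer: 11:19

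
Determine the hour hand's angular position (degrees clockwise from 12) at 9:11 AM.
The hour hand moves 30 degrees per hour and 0.5 degrees per minute.
At 9:11: (9) x 30 + 11 x 0.5 = 270 + 5.5 = 275.5 degrees

Final answer: 275.5 degrees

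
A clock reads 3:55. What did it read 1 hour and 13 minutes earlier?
Starting time: 3:55 = 235 total minutes past 12:00
Subtracting: 1 hour and 13 minutes = 73 minutes
235 - 73 = 162 minutes
= 2 hours and 42 minutes past 12:00 = 2:42

Final answer: 2:42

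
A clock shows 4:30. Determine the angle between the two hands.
Hour hand position: 4 x 30 + 30 x 0.5 = 135 degrees
Minute hand position: 30 x 6 = 180 degrees
Difference: |135 - 180| = 45 degrees
The angle between the hands is 45 degrees

Final answer: 45 degrees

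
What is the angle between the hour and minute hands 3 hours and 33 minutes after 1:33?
First find the time 3 hours and 33 minutes after 1:33.
Total minutes: 1 x 60 + 33 + 3 x 60 + 33 = 306.
306 mod 720 = 306 minutes = 5:06.
Now compute the angle at 5:06:
Hour hand: 5 x 30 + 6 x 0.5 = 153 degrees
Minute hand: 6 x 6 = 36 degrees
Difference: |153 - 36| = 117 degrees
The angle is 117 degrees

Final answer: 117 degrees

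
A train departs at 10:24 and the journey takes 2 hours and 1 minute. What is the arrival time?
Starting time: 10:24
Adding 1 minute to 24 minutes: 24 + 1 = 25 minutes
Adding 2 hours: 10 + 2 = 12
Final time: 12:25

Final answer: 12:25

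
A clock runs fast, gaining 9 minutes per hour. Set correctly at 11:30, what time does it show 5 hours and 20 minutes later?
For every 60 true minutes, the faulty clock advances 60 + 9 = 69 minutes.
True elapsed: 5 hours and 20 minutes = 320 minutes.
Faulty clock advances: 320 x 69/60 = 368 minutes (drift: 48 minutes ahead).
Shown time: 11:30 + 368 minutes = 5:38.

Final answer: 5:38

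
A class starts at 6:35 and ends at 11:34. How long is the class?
From 6:35 to 11:34:
(11 x 60 + 34) - (6 x 60 + 35) = 694 - 395 = 299 minutes
= 4 hours and 59 minutes

Final answer: 4 hours and 59 minutes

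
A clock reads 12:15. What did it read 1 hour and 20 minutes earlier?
Starting time: 12:15 = 15 total minutes past 12:00
Subtracting: 1 hour and 20 minutes = 80 minutes
15 - 80 = -65 (negative, add 12 hours = 720) = 655 minutes
= 10 hours and 55 minutes past 12:00 = 10:55

Final answer: 10:55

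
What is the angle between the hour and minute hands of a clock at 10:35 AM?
Hour hand position: 10 x 30 + 35 x 0.5 = 317.5 degrees
Minute hand position: 35 x 6 = 210 degrees
Difference: |317.5 - 210| = 107.5 degrees
The angle between the hands is 107.5 degrees

Final answer: 107.5 degrees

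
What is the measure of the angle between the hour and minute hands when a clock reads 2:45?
Hour hand position: 2 x 30 + 45 x 0.5 = 82.5 degrees
Minute hand position: 45 x 6 = 270 degrees
Difference: |82.5 - 270| = 187.5 degrees
Since 187.5 > 180, the smaller angle is 360 - 187.5 = 172.5 degrees

Final answer: 172.5 degrees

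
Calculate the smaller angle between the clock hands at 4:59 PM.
Hour hand position: 4 x 30 + 59 x 0.5 = 149.5 degrees
Minute hand position: 59 x 6 = 354 degrees
Difference: |149.5 - 354| = 204.5 degrees
Since 204.5 > 180, the smaller angle is 360 - 204.5 = 155.5 degrees

Final answer: 155.5 degrees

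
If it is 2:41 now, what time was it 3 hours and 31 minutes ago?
Starting time: 2:41 = 161 total minutes past 12:00
Subtracting: 3 hours and 31 minutes = 211 minutes
161 - 211 = -50 (negative, add 12 hours = 720) = 670 minutes
= 11 hours and 10 minutes past 12:00 = 11:10

Final answer: 11:10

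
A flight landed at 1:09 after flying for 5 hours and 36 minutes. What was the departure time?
Starting time: 1:09 = 69 total minutes past 12:00
Subtracting: 5 hours and 36 minutes = 336 minutes
69 - 336 = -267 (negative, add 12 hours = 720) = 453 minutes
= 7 hours and 33 minutes past 12:00 = 7:33

Final answer: 7:33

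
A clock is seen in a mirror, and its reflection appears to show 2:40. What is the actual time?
Reflection across the vertical (12-6) axis maps a hand at angle A degrees to (360 - A) degrees, which sends a reading of T minutes past 12:00 to (720 - T) minutes past 12:00.
Mirror reads 2:40 = 160 minutes past 12:00.
Actual time: (720 - 160) mod 720 = 560 minutes = 9:20.

Final answer: 9:20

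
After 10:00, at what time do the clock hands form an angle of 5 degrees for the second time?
At t minutes past 10:00, the hour hand is at 30 x 10 + 0.5t degrees and the minute hand is at 6t degrees.
The smaller angle between them is 5 degrees when |30H - 5.5t| = 5 or |30H - 5.5t| = 355.
With H = 10, solve 30 x 10 - 5.5t = +/- target for each target:
  t = (30 x 10 - 5) / 5.5 = 53.64
  t = (30 x 10 + 5) / 5.5 = 55.45
  t = (30 x 10 - 355) / 5.5 = -10 (outside (0, 60))
  t = (30 x 10 + 355) / 5.5 = 119.09 (outside (0, 60))
Valid solutions in (0, 60): {53.64, 55.45} minutes.
The second occurrence is t = 55.45 minutes.
The hands form a 5-degree angle at 55.45 minutes past 10:00.

Final answer: 55.45 minutes past 10:00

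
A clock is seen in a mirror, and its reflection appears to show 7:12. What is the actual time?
Reflection across the vertical (12-6) axis maps a hand at angle A degrees to (360 - A) degrees, which sends a reading of T minutes past 12:00 to (720 - T) minutes past 12:00.
Mirror reads 7:12 = 432 minutes past 12:00.
Actual time: (720 - 432) mod 720 = 288 minutes = 4:48.

Final answer: 4:48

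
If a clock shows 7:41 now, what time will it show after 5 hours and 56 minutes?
Starting time: 7:41
Adding 56 minutes to 41 minutes: 41 + 56 = 97 minutes = 1 hour and 37 minutes
Adding 5 hours: 7 + 5 + 1 (carry) = 13 - 12 = 1
Final time: 1:37

Final answer: 1:37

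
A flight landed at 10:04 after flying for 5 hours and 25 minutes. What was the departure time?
Starting time: 10:04 = 604 total minutes past 12:00
Subtracting: 5 hours and 25 minutes = 325 minutes
604 - 325 = 279 minutes
= 4 hours and 39 minutes past 12:00 = 4:39

Final answer: 4:39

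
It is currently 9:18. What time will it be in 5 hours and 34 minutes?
Starting time: 9:18
Adding 34 minutes to 18 minutes: 18 + 34 = 52 minutes
Adding 5 hours: 9 + 5 = 14 - 12 = 2
Final time: 2:52

Final answer: 2:52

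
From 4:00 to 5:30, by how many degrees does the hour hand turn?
The hour hand moves 0.5 degrees per minute.
Time elapsed: 5:30 - 4:00 = 90 minutes
Angular displacement: 90 x 0.5 = 45 degrees

Final answer: 45 degrees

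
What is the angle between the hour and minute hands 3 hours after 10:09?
First find the time 3 hours after 10:09.
Total minutes: 10 x 60 + 9 + 3 x 60 + 0 = 789.
789 mod 720 = 69 minutes = 1:09.
Now compute the angle at 1:09:
Hour hand: 1 x 30 + 9 x 0.5 = 34.5 degrees
Minute hand: 9 x 6 = 54 degrees
Difference: |34.5 - 54| = 19.5 degrees
The angle is 19.5 degrees

Final answer: 19.5 degrees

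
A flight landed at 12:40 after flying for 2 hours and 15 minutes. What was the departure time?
Starting time: 12:40 = 40 total minutes past 12:00
Subtracting: 2 hours and 15 minutes = 135 minutes
40 - 135 = -95 (negative, add 12 hours = 720) = 625 minutes
= 10 hours and 25 minutes past 12:00 = 10:25

Final answer: 10:25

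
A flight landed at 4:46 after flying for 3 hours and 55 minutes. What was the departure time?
Starting time: 4:46 = 286 total minutes past 12:00
Subtracting: 3 hours and 55 minutes = 235 minutes
286 - 235 = 51 minutes
= 51 minutes past 12:00 = 12:51

Final answer: 12:51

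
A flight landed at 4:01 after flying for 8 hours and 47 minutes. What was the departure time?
Starting time: 4:01 = 241 total minutes past 12:00
Subtracting: 8 hours and 47 minutes = 527 minutes
241 - 527 = -286 (negative, add 12 hours = 720) = 434 minutes
= 7 hours and 14 minutes past 12:00 = 7:14

Final answer: 7:14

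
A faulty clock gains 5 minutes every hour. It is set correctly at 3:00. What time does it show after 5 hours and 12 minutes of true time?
For every 60 true minutes, the faulty clock advances 60 + 5 = 65 minutes.
True elapsed: 5 hours and 12 minutes = 312 minutes.
Faulty clock advances: 312 x 65/60 = 338 minutes (drift: 26 minutes ahead).
Shown time: 3:00 + 338 minutes = 8:38.

Final answer: 8:38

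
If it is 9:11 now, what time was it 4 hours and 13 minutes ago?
Starting time: 9:11 = 551 total minutes past 12:00
Subtracting: 4 hours and 13 minutes = 253 minutes
551 - 253 = 298 minutes
= 4 hours and 58 minutes past 12:00 = 4:58

Final answer: 4:58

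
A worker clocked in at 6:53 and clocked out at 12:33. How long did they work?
From 6:53 to 12:33:
(12 x 60 + 33) - (6 x 60 + 53) = 753 - 413 = 340 minutes
= 5 hours and 40 minutes

Final answer: 5 hours and 40 minutes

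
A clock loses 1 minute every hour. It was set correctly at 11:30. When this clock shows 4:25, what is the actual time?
For every 60 true minutes, the faulty clock advances 59 minutes, so 1 faulty-clock minute corresponds to 60/59 true minutes.
From 11:30 to 4:25 on the faulty dial is 295 minutes.
True elapsed: 295 x 60/59 = 300 minutes = 5 hours.
True time: 11:30 + 5 hours = 4:30.

Final answer: 4:30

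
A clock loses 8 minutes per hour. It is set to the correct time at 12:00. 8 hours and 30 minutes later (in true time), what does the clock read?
For every 60 true minutes, the faulty clock advances 60 - 8 = 52 minutes.
True elapsed: 8 hours and 30 minutes = 510 minutes.
Faulty clock advances: 510 x 52/60 = 442 minutes (drift: 68 minutes behind).
Shown time: 12:00 + 442 minutes = 7:22.

Final answer: 7:22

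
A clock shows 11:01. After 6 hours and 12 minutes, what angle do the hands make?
First find the time 6 hours and 12 minutes after 11:01.
Total minutes: 11 x 60 + 1 + 6 x 60 + 12 = 1033.
1033 mod 720 = 313 minutes = 5:13.
Now compute the angle at 5:13:
Hour hand: 5 x 30 + 13 x 0.5 = 156.5 degrees
Minute hand: 13 x 6 = 78 degrees
Difference: |156.5 - 78| = 78.5 degrees
The angle is 78.5 degrees

Final answer: 78.5 degrees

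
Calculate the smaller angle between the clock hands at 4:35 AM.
Hour hand position: 4 x 30 + 35 x 0.5 = 137.5 degrees
Minute hand position: 35 x 6 = 210 degrees
Difference: |137.5 - 210| = 72.5 degrees
The angle between the hands is 72.5 degrees

Final answer: 72.5 degrees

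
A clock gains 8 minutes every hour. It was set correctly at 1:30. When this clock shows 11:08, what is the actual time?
For every 60 true minutes, the faulty clock advances 68 minutes, so 1 faulty-clock minute corresponds to 60/68 true minutes.
From 1:30 to 11:08 on the faulty dial is 578 minutes.
True elapsed: 578 x 60/68 = 510 minutes = 8 hours and 30 minutes.
True time: 1:30 + 8 hours and 30 minutes = 10:00.

Final answer: 10:00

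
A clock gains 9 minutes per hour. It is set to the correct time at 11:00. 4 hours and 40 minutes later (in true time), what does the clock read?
For every 60 true minutes, the faulty clock advances 60 + 9 = 69 minutes.
True elapsed: 4 hours and 40 minutes = 280 minutes.
Faulty clock advances: 280 x 69/60 = 322 minutes (drift: 42 minutes ahead).
Shown time: 11:00 + 322 minutes = 4:22.

Final answer: 4:22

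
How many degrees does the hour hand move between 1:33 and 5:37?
The hour hand moves 0.5 degrees per minute.
Time elapsed: 5:37 - 1:33 = 244 minutes
Angular displacement: 244 x 0.5 = 122 degrees

Final answer: 122 degrees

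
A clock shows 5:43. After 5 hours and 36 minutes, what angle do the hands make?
First find the time 5 hours and 36 minutes after 5:43.
Total minutes: 5 x 60 + 43 + 5 x 60 + 36 = 679.
679 mod 720 = 679 minutes = 11:19.
Now compute the angle at 11:19:
Hour hand: 11 x 30 + 19 x 0.5 = 339.5 degrees
Minute hand: 19 x 6 = 114 degrees
Difference: |339.5 - 114| = 225.5 degrees
Smaller angle: 360 - 225.5 = 134.5 degrees

Final answer: 134.5 degrees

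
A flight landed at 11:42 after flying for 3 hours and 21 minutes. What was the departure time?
Starting time: 11:42 = 702 total minutes past 12:00
Subtracting: 3 hours and 21 minutes = 201 minutes
702 - 201 = 501 minutes
= 8 hours and 21 minutes past 12:00 = 8:21

Final answer: 8:21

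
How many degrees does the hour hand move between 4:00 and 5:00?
The hour hand moves 0.5 degrees per minute.
Time elapsed: 5:00 - 4:00 = 60 minutes
Angular displacement: 60 x 0.5 = 30 degrees

Final answer: 30 degrees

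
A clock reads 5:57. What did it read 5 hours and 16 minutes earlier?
Starting time: 5:57 = 357 total minutes past 12:00
Subtracting: 5 hours and 16 minutes = 316 minutes
357 - 316 = 41 minutes
= 41 minutes past 12:00 = 12:41

Final answer: 12:41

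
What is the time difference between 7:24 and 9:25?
From 7:24 to 9:25:
(9 x 60 + 25) - (7 x 60 + 24) = 565 - 444 = 121 minutes
= 2 hours and 1 minute

Final answer: 2 hours and 1 minute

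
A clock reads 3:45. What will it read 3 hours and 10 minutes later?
Starting time: 3:45
Adding 10 minutes to 45 minutes: 45 + 10 = 55 minutes
Adding 3 hours: 3 + 3 = 6
Final time: 6:55

Final answer: 6:55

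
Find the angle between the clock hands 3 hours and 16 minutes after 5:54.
First find the time 3 hours and 16 minutes after 5:54.
Total minutes: 5 x 60 + 54 + 3 x 60 + 16 = 550.
550 mod 720 = 550 minutes = 9:10.
Now compute the angle at 9:10:
Hour hand: 9 x 30 + 10 x 0.5 = 275 degrees
Minute hand: 10 x 6 = 60 degrees
Difference: |275 - 60| = 215 degrees
Smaller angle: 360 - 215 = 145 degrees

Final answer: 145 degrees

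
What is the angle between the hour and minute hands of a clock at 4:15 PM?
Hour hand position: 4 x 30 + 15 x 0.5 = 127.5 degrees
Minute hand position: 15 x 6 = 90 degrees
Difference: |127.5 - 90| = 37.5 degrees
The angle between the hands is 37.5 degrees

Final answer: 37.5 degrees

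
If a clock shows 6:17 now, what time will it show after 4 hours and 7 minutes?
Starting time: 6:17
Adding 7 minutes to 17 minutes: 17 + 7 = 24 minutes
Adding 4 hours: 6 + 4 = 10
Final time: 10:24

Final answer: 10:24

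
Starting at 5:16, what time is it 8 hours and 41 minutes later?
Starting time: 5:16
Adding 41 minutes to 16 minutes: 16 + 41 = 57 minutes
Adding 8 hours: 5 + 8 = 13 - 12 = 1
Final time: 1:57

Final answer: 1:57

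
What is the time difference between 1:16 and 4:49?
From 1:16 to 4:49:
(4 x 60 + 49) - (1 x 60 + 16) = 289 - 76 = 213 minutes
= 3 hours and 33 minutes

Final answer: 3 hours and 33 minutes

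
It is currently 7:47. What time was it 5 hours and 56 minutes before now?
Starting time: 7:47 = 467 total minutes past 12:00
Subtracting: 5 hours and 56 minutes = 356 minutes
467 - 356 = 111 minutes
= 1 hour and 51 minutes past 12:00 = 1:51

Final answer: 1:51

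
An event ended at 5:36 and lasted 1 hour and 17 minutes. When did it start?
Starting time: 5:36 = 336 total minutes past 12:00
Subtracting: 1 hour and 17 minutes = 77 minutes
336 - 77 = 259 minutes
= 4 hours and 19 minutes past 12:00 = 4:19

Final answer: 4:19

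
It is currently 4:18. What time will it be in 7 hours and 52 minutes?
Starting time: 4:18
Adding 52 minutes to 18 minutes: 18 + 52 = 70 minutes = 1 hour and 10 minutes
Adding 7 hours: 4 + 7 + 1 (carry) = 12
Final time: 12:10

Final answer: 12:10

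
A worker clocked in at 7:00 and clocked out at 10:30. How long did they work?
From 7:00 to 10:30:
(10 x 60 + 30) - (7 x 60 + 0) = 630 - 420 = 210 minutes
= 3 hours and 30 minutes

Final answer: 3 hours and 30 minutes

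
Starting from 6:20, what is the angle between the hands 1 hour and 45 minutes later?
First find the time 1 hour and 45 minutes after 6:20.
Total minutes: 6 x 60 + 20 + 1 x 60 + 45 = 485.
485 mod 720 = 485 minutes = 8:05.
Now compute the angle at 8:05:
Hour hand: 8 x 30 + 5 x 0.5 = 242.5 degrees
Minute hand: 5 x 6 = 30 degrees
Difference: |242.5 - 30| = 212.5 degrees
Smaller angle: 360 - 212.5 = 147.5 degrees

Final answer: 147.5 degrees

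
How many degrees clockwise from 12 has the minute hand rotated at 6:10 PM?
The minute hand moves 6 degrees per minute.
At 6:10: 10 x 6 = 60 degrees

Final answer: 60 degrees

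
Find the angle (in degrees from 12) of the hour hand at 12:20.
The hour hand moves 30 degrees per hour and 0.5 degrees per minute.
At 12:20: (0) x 30 + 20 x 0.5 = 0 + 10 = 10 degrees

Final answer: 10 degrees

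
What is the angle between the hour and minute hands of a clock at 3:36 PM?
Hour hand position: 3 x 30 + 36 x 0.5 = 108 degrees
Minute hand position: 36 x 6 = 216 degrees
Difference: |108 - 216| = 108 degrees
The angle between the hands is 108 degrees

Final answer: 108 degrees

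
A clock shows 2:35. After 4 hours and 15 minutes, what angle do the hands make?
First find the time 4 hours and 15 minutes after 2:35.
Total minutes: 2 x 60 + 35 + 4 x 60 + 15 = 410.
410 mod 720 = 410 minutes = 6:50.
Now compute the angle at 6:50:
Hour hand: 6 x 30 + 50 x 0.5 = 205 degrees
Minute hand: 50 x 6 = 300 degrees
Difference: |205 - 300| = 95 degrees
The angle is 95 degrees

Final answer: 95 degrees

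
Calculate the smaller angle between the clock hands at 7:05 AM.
Hour hand position: 7 x 30 + 5 x 0.5 = 212.5 degrees
Minute hand position: 5 x 6 = 30 degrees
Difference: |212.5 - 30| = 182.5 degrees
Since 182.5 > 180, the smaller angle is 360 - 182.5 = 177.5 degrees

Final answer: 177.5 degrees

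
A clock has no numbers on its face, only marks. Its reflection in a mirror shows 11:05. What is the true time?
Reflection across the vertical (12-6) axis maps a hand at angle A degrees to (360 - A) degrees, which sends a reading of T minutes past 12:00 to (720 - T) minutes past 12:00.
Mirror reads 11:05 = 665 minutes past 12:00.
Actual time: (720 - 665) mod 720 = 55 minutes = 12:55.

Final answer: 12:55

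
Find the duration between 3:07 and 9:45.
From 3:07 to 9:45:
(9 x 60 + 45) - (3 x 60 + 7) = 585 - 187 = 398 minutes
= 6 hours and 38 minutes

Final answer: 6 hours and 38 minutes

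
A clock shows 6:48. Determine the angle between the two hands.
Hour hand position: 6 x 30 + 48 x 0.5 = 204 degrees
Minute hand position: 48 x 6 = 288 degrees
Difference: |204 - 288| = 84 degrees
The angle between the hands is 84 degrees

Final answer: 84 degrees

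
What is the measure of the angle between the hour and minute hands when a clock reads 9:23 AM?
Hour hand position: 9 x 30 + 23 x 0.5 = 281.5 degrees
Minute hand position: 23 x 6 = 138 degrees
Difference: |281.5 - 138| = 143.5 degrees
The angle between the hands is 143.5 degrees

Final answer: 143.5 degrees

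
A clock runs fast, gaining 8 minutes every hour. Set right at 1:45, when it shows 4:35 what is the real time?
For every 60 true minutes, the faulty clock advances 68 minutes, so 1 faulty-clock minute corresponds to 60/68 true minutes.
From 1:45 to 4:35 on the faulty dial is 170 minutes.
True elapsed: 170 x 60/68 = 150 minutes = 2 hours and 30 minutes.
True time: 1:45 + 2 hours and 30 minutes = 4:15.

Final answer: 4:15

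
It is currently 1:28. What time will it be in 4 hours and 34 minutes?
Starting time: 1:28
Adding 34 minutes to 28 minutes: 28 + 34 = 62 minutes = 1 hour and 2 minutes
Adding 4 hours: 1 + 4 + 1 (carry) = 6
Final time: 6:02

Final answer: 6:02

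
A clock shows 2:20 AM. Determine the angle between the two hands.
Hour hand position: 2 x 30 + 20 x 0.5 = 70 degrees
Minute hand position: 20 x 6 = 120 degrees
Difference: |70 - 120| = 50 degrees
The angle between the hands is 50 degrees

Final answer: 50 degrees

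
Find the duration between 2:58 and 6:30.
From 2:58 to 6:30:
(6 x 60 + 30) - (2 x 60 + 58) = 390 - 178 = 212 minutes
= 3 hours and 32 minutes

Final answer: 3 hours and 32 minutes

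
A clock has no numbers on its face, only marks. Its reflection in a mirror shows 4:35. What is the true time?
Reflection across the vertical (12-6) axis maps a hand at angle A degrees to (360 - A) degrees, which sends a reading of T minutes past 12:00 to (720 - T) minutes past 12:00.
Mirror reads 4:35 = 275 minutes past 12:00.
Actual time: (720 - 275) mod 720 = 445 minutes = 7:25.

Final answer: 7:25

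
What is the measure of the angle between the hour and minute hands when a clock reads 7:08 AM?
Hour hand position: 7 x 30 + 8 x 0.5 = 214 degrees
Minute hand position: 8 x 6 = 48 degrees
Difference: |214 - 48| = 166 degrees
The angle between the hands is 166 degrees

Final answer: 166 degrees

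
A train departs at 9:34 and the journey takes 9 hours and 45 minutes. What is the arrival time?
Starting time: 9:34
Adding 45 minutes to 34 minutes: 34 + 45 = 79 minutes = 1 hour and 19 minutes
Adding 9 hours: 9 + 9 + 1 (carry) = 19 - 12 = 7
Final time: 7:19

Final answer: 7:19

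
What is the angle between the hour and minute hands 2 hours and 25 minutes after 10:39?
First find the time 2 hours and 25 minutes after 10:39.
Total minutes: 10 x 60 + 39 + 2 x 60 + 25 = 784.
784 mod 720 = 64 minutes = 1:04.
Now compute the angle at 1:04:
Hour hand: 1 x 30 + 4 x 0.5 = 32 degrees
Minute hand: 4 x 6 = 24 degrees
Difference: |32 - 24| = 8 degrees
The angle is 8 degrees

Final answer: 8 degrees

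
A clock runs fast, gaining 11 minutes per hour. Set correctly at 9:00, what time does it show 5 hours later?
For every 60 true minutes, the faulty clock advances 60 + 11 = 71 minutes.
True elapsed: 5 hours = 300 minutes.
Faulty clock advances: 300 x 71/60 = 355 minutes (drift: 55 minutes ahead).
Shown time: 9:00 + 355 minutes = 2:55.

Final answer: 2:55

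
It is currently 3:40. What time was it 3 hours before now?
Starting time: 3:40 = 220 total minutes past 12:00
Subtracting: 3 hours = 180 minutes
220 - 180 = 40 minutes
= 40 minutes past 12:00 = 12:40

Final answer: 12:40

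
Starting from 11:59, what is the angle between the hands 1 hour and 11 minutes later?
First find the time 1 hour and 11 minutes after 11:59.
Total minutes: 11 x 60 + 59 + 1 x 60 + 11 = 790.
790 mod 720 = 70 minutes = 1:10.
Now compute the angle at 1:10:
Hour hand: 1 x 30 + 10 x 0.5 = 35 degrees
Minute hand: 10 x 6 = 60 degrees
Difference: |35 - 60| = 25 degrees
The angle is 25 degrees

Final answer: 25 degrees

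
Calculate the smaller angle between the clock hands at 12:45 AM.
Hour hand position: 0 x 30 + 45 x 0.5 = 22.5 degrees
Minute hand position: 45 x 6 = 270 degrees
Difference: |22.5 - 270| = 247.5 degrees
Since 247.5 > 180, the smaller angle is 360 - 247.5 = 112.5 degrees

Final answer: 112.5 degrees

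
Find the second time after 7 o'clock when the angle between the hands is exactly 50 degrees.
At t minutes past 7:00, the hour hand is at 30 x 7 + 0.5t degrees and the minute hand is at 6t degrees.
The smaller angle between them is 50 degrees when |30H - 5.5t| = 50 or |30H - 5.5t| = 310.
With H = 7, solve 30 x 7 - 5.5t = +/- target for each target:
  t = (30 x 7 - 50) / 5.5 = 29.09
  t = (30 x 7 + 50) / 5.5 = 47.27
  t = (30 x 7 - 310) / 5.5 = -18.18 (outside (0, 60))
  t = (30 x 7 + 310) / 5.5 = 94.55 (outside (0, 60))
Valid solutions in (0, 60): {29.09, 47.27} minutes.
The second occurrence is t = 47.27 minutes.
The hands form a 50-degree angle at 47.27 minutes past 7:00.

Final answer: 47.27 minutes past 7:00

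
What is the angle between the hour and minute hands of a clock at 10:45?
Hour hand position: 10 x 30 + 45 x 0.5 = 322.5 degrees
Minute hand position: 45 x 6 = 270 degrees
Difference: |322.5 - 270| = 52.5 degrees
The angle between the hands is 52.5 degrees

Final answer: 52.5 degrees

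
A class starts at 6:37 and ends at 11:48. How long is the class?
From 6:37 to 11:48:
(11 x 60 + 48) - (6 x 60 + 37) = 708 - 397 = 311 minutes
= 5 hours and 11 minutes

Final answer: 5 hours and 11 minutes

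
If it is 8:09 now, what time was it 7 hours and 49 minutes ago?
Starting time: 8:09 = 489 total minutes past 12:00
Subtracting: 7 hours and 49 minutes = 469 minutes
489 - 469 = 20 minutes
= 20 minutes past 12:00 = 12:20

Final answer: 12:20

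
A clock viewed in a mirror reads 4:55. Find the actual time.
Reflection across the vertical (12-6) axis maps a hand at angle A degrees to (360 - A) degrees, which sends a reading of T minutes past 12:00 to (720 - T) minutes past 12:00.
Mirror reads 4:55 = 295 minutes past 12:00.
Actual time: (720 - 295) mod 720 = 425 minutes = 7:05.

Final answer: 7:05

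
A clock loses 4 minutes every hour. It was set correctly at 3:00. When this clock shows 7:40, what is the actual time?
For every 60 true minutes, the faulty clock advances 56 minutes, so 1 faulty-clock minute corresponds to 60/56 true minutes.
From 3:00 to 7:40 on the faulty dial is 280 minutes.
True elapsed: 280 x 60/56 = 300 minutes = 5 hours.
True time: 3:00 + 5 hours = 8:00.

Final answer: 8:00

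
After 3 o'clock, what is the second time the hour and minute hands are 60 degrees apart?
At t minutes past 3:00, the hour hand is at 30 x 3 + 0.5t degrees and the minute hand is at 6t degrees.
The smaller angle between them is 60 degrees when |30H - 5.5t| = 60 or |30H - 5.5t| = 300.
With H = 3, solve 30 x 3 - 5.5t = +/- target for each target:
  t = (30 x 3 - 60) / 5.5 = 5.45
  t = (30 x 3 + 60) / 5.5 = 27.27
  t = (30 x 3 - 300) / 5.5 = -38.18 (outside (0, 60))
  t = (30 x 3 + 300) / 5.5 = 70.91 (outside (0, 60))
Valid solutions in (0, 60): {5.45, 27.27} minutes.
The second occurrence is t = 27.27 minutes.
The hands form a 60-degree angle at 27.27 minutes past 3:00.

Final answer: 27.27 minutes past 3:00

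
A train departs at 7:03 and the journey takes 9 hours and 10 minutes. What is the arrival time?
Starting time: 7:03
Adding 10 minutes to 3 minutes: 3 + 10 = 13 minutes
Adding 9 hours: 7 + 9 = 16 - 12 = 4
Final time: 4:13

Final answer: 4:13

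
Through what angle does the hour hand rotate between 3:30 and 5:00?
The hour hand moves 0.5 degrees per minute.
Time elapsed: 5:00 - 3:30 = 90 minutes
Angular displacement: 90 x 0.5 = 45 degrees

Final answer: 45 degrees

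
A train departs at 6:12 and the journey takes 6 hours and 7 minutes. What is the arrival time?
Starting time: 6:12
Adding 7 minutes to 12 minutes: 12 + 7 = 19 minutes
Adding 6 hours: 6 + 6 = 12
Final time: 12:19

Final answer: 12:19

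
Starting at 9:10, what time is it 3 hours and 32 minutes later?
Starting time: 9:10
Adding 32 minutes to 10 minutes: 10 + 32 = 42 minutes
Adding 3 hours: 9 + 3 = 12
Final time: 12:42

Final answer: 12:42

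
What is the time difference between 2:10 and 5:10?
From 2:10 to 5:10:
(5 x 60 + 10) - (2 x 60 + 10) = 310 - 130 = 180 minutes
= 3 hours

Final answer: 3 hours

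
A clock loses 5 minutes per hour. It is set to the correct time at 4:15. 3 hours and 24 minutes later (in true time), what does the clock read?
For every 60 true minutes, the faulty clock advances 60 - 5 = 55 minutes.
True elapsed: 3 hours and 24 minutes = 204 minutes.
Faulty clock advances: 204 x 55/60 = 187 minutes (drift: 17 minutes behind).
Shown time: 4:15 + 187 minutes = 7:22.

Final answer: 7:22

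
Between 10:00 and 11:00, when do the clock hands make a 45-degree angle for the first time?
At t minutes past 10:00, the hour hand is at 30 x 10 + 0.5t degrees and the minute hand is at 6t degrees.
The smaller angle between them is 45 degrees when |30H - 5.5t| = 45 or |30H - 5.5t| = 315.
With H = 10, solve 30 x 10 - 5.5t = +/- target for each target:
  t = (30 x 10 - 45) / 5.5 = 46.36
  t = (30 x 10 + 45) / 5.5 = 62.73 (outside (0, 60))
  t = (30 x 10 - 315) / 5.5 = -2.73 (outside (0, 60))
  t = (30 x 10 + 315) / 5.5 = 111.82 (outside (0, 60))
Valid solutions in (0, 60): {46.36} minutes.
The first occurrence is t = 46.36 minutes.
The hands form a 45-degree angle at 46.36 minutes past 10:00.

Final answer: 46.36 minutes past 10:00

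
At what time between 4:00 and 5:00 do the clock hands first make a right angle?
At t minutes past 4:00, the hour hand is at 30 x 4 + 0.5t degrees and the minute hand is at 6t degrees.
The smaller angle between them is 90 degrees when |30H - 5.5t| = 90 or |30H - 5.5t| = 270.
With H = 4, solve 30 x 4 - 5.5t = +/- target for each target:
  t = (30 x 4 - 90) / 5.5 = 5.45
  t = (30 x 4 + 90) / 5.5 = 38.18
  t = (30 x 4 - 270) / 5.5 = -27.27 (outside (0, 60))
  t = (30 x 4 + 270) / 5.5 = 70.91 (outside (0, 60))
Valid solutions in (0, 60): {5.45, 38.18} minutes.
First occurrence: t = 5.45 minutes.
The hands are at right angles at 5.45 minutes past 4:00.

Final answer: 5.45 minutes past 4:00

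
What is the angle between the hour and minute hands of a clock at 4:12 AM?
Hour hand position: 4 x 30 + 12 x 0.5 = 126 degrees
Minute hand position: 12 x 6 = 72 degrees
Difference: |126 - 72| = 54 degrees
The angle between the hands is 54 degrees

Final answer: 54 degrees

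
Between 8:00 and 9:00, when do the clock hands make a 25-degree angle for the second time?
At t minutes past 8:00, the hour hand is at 30 x 8 + 0.5t degrees and the minute hand is at 6t degrees.
The smaller angle between them is 25 degrees when |30H - 5.5t| = 25 or |30H - 5.5t| = 335.
With H = 8, solve 30 x 8 - 5.5t = +/- target for each target:
  t = (30 x 8 - 25) / 5.5 = 39.09
  t = (30 x 8 + 25) / 5.5 = 48.18
  t = (30 x 8 - 335) / 5.5 = -17.27 (outside (0, 60))
  t = (30 x 8 + 335) / 5.5 = 104.55 (outside (0, 60))
Valid solutions in (0, 60): {39.09, 48.18} minutes.
The second occurrence is t = 48.18 minutes.
The hands form a 25-degree angle at 48.18 minutes past 8:00.

Final answer: 48.18 minutes past 8:00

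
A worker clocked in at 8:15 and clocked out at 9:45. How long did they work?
From 8:15 to 9:45:
(9 x 60 + 45) - (8 x 60 + 15) = 585 - 495 = 90 minutes
= 1 hour and 30 minutes

Final answer: 1 hour and 30 minutes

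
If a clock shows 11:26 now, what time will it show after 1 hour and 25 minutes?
Starting time: 11:26
Adding 25 minutes to 26 minutes: 26 + 25 = 51 minutes
Adding 1 hour: 11 + 1 = 12
Final time: 12:51

Final answer: 12:51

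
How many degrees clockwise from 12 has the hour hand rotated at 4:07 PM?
The hour hand moves 30 degrees per hour and 0.5 degrees per minute.
At 4:07: (4) x 30 + 7 x 0.5 = 120 + 3.5 = 123.5 degrees

Final answer: 123.5 degrees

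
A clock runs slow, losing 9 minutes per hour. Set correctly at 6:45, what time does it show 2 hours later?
For every 60 true minutes, the faulty clock advances 60 - 9 = 51 minutes.
True elapsed: 2 hours = 120 minutes.
Faulty clock advances: 120 x 51/60 = 102 minutes (drift: 18 minutes behind).
Shown time: 6:45 + 102 minutes = 8:27.

Final answer: 8:27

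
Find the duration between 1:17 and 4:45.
From 1:17 to 4:45:
(4 x 60 + 45) - (1 x 60 + 17) = 285 - 77 = 208 minutes
= 3 hours and 28 minutes

Final answer: 3 hours and 28 minutes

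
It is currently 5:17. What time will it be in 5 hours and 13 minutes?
Starting time: 5:17
Adding 13 minutes to 17 minutes: 17 + 13 = 30 minutes
Adding 5 hours: 5 + 5 = 10
Final time: 10:30

Final answer: 10:30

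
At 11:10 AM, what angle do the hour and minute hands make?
Hour hand position: 11 x 30 + 10 x 0.5 = 335 degrees
Minute hand position: 10 x 6 = 60 degrees
Difference: |335 - 60| = 275 degrees
Since 275 > 180, the smaller angle is 360 - 275 = 85 degrees

Final answer: 85 degrees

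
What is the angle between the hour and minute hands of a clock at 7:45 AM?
Hour hand position: 7 x 30 + 45 x 0.5 = 232.5 degrees
Minute hand position: 45 x 6 = 270 degrees
Difference: |232.5 - 270| = 37.5 degrees
The angle between the hands is 37.5 degrees

Final answer: 37.5 degrees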